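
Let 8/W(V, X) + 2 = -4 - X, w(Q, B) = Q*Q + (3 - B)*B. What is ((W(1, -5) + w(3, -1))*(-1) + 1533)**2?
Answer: 2359296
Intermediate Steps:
w(Q, B) = Q**2 + B*(3 - B)
W(V, X) = 8/(-6 - X) (W(V, X) = 8/(-2 + (-4 - X)) = 8/(-6 - X))
((W(1, -5) + w(3, -1))*(-1) + 1533)**2 = ((-8/(6 - 5) + (3**2 - 1*(-1)**2 + 3*(-1)))*(-1) + 1533)**2 = ((-8/1 + (9 - 1*1 - 3))*(-1) + 1533)**2 = ((-8*1 + (9 - 1 - 3))*(-1) + 1533)**2 = ((-8 + 5)*(-1) + 1533)**2 = (-3*(-1) + 1533)**2 = (3 + 1533)**2 = 1536**2 = 2359296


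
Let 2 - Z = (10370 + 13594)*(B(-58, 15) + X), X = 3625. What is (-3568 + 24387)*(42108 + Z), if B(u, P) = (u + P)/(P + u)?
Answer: -1808158338926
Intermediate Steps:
B(u, P) = 1 (B(u, P) = (P + u)/(P + u) = 1)
Z = -86893462 (Z = 2 - (10370 + 13594)*(1 + 3625) = 2 - 23964*3626 = 2 - 1*86893464 = 2 - 86893464 = -86893462)
(-3568 + 24387)*(42108 + Z) = (-3568 + 24387)*(42108 - 86893462) = 20819*(-86851354) = -1808158338926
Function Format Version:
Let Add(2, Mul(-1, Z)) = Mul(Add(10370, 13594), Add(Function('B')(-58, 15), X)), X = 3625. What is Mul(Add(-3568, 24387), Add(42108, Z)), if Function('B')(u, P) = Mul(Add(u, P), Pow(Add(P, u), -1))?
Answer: -1808158338926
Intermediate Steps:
Function('B')(u, P) = 1 (Function('B')(u, P) = Mul(Add(P, u), Pow(Add(P, u), -1)) = 1)
Z = -86893462 (Z = Add(2, Mul(-1, Mul(Add(10370, 13594), Add(1, 3625)))) = Add(2, Mul(-1, Mul(23964, 3626))) = Add(2, Mul(-1, 86893464)) = Add(2, -86893464) = -86893462)
Mul(Add(-3568, 24387), Add(42108, Z)) = Mul(Add(-3568, 24387), Add(42108, -86893462)) = Mul(20819, -86851354) = -1808158338926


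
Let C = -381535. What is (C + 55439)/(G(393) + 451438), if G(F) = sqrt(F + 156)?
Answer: -147212126048/203796267295 + 978288*sqrt(61)/203796267295 ≈ -0.72231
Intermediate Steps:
G(F) = sqrt(156 + F)
(C + 55439)/(G(393) + 451438) = (-381535 + 55439)/(sqrt(156 + 393) + 451438) = -326096/(sqrt(549) + 451438) = -326096/(3*sqrt(61) + 451438) = -326096/(451438 + 3*sqrt(61))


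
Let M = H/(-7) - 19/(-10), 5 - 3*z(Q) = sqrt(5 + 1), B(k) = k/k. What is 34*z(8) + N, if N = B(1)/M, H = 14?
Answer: 140/3 - 34*sqrt(6)/3 ≈ 18.906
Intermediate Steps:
B(k) = 1
z(Q) = 5/3 - sqrt(6)/3 (z(Q) = 5/3 - sqrt(5 + 1)/3 = 5/3 - sqrt(6)/3)
M = -1/10 (M = 14/(-7) - 19/(-10) = 14*(-1/7) - 19*(-1/10) = -2 + 19/10 = -1/10 ≈ -0.10000)
N = -10 (N = 1/(-1/10) = 1*(-10) = -10)
34*z(8) + N = 34*(5/3 - sqrt(6)/3) - 10 = (170/3 - 34*sqrt(6)/3) - 10 = 140/3 - 34*sqrt(6)/3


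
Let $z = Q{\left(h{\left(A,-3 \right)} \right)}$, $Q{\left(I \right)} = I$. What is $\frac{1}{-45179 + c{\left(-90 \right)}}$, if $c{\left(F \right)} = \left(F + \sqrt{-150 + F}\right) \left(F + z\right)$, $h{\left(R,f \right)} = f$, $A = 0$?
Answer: $\frac{i}{- 36809 i + 372 \sqrt{15}} \approx -2.7126 \cdot 10^{-5} + 1.0617 \cdot 10^{-6} i$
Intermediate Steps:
$z = -3$
$c{\left(F \right)} = \left(-3 + F\right) \left(F + \sqrt{-150 + F}\right)$ ($c{\left(F \right)} = \left(F + \sqrt{-150 + F}\right) \left(F - 3\right) = \left(F + \sqrt{-150 + F}\right) \left(-3 + F\right) = \left(-3 + F\right) \left(F + \sqrt{-150 + F}\right)$)
$\frac{1}{-45179 + c{\left(-90 \right)}} = \frac{1}{-45179 - \left(-270 - 8100 + 93 \sqrt{-150 - 90}\right)} = \frac{1}{-45179 + \left(8100 + 270 - 3 \sqrt{-240} - 90 \sqrt{-240}\right)} = \frac{1}{-45179 + \left(8100 + 270 - 3 \cdot 4 i \sqrt{15} - 90 \cdot 4 i \sqrt{15}\right)} = \frac{1}{-45179 + \left(8100 + 270 - 12 i \sqrt{15} - 360 i \sqrt{15}\right)} = \frac{1}{-45179 + \left(8370 - 372 i \sqrt{15}\right)} = \frac{1}{-36809 - 372 i \sqrt{15}}$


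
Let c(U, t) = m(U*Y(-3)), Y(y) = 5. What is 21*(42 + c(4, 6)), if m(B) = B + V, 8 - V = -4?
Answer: 1554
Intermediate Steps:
V = 12 (V = 8 - 1*(-4) = 8 + 4 = 12)
m(B) = 12 + B (m(B) = B + 12 = 12 + B)
c(U, t) = 12 + 5*U (c(U, t) = 12 + U*5 = 12 + 5*U)
21*(42 + c(4, 6)) = 21*(42 + (12 + 5*4)) = 21*(42 + (12 + 20)) = 21*(42 + 32) = 21*74 = 1554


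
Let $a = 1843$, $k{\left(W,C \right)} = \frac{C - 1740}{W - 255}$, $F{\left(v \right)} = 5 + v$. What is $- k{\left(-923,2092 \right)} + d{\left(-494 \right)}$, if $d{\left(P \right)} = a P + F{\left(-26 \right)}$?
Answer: $- \frac{536262531}{589} \approx -9.1046 \cdot 10^{5}$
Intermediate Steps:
$k{\left(W,C \right)} = \frac{-1740 + C}{-255 + W}$
$d{\left(P \right)} = -21 + 1843 P$ ($d{\left(P \right)} = 1843 P + \left(5 - 26\right) = 1843 P - 21 = -21 + 1843 P$)
$- k{\left(-923,2092 \right)} + d{\left(-494 \right)} = - \frac{-1740 + 2092}{-255 - 923} + \left(-21 + 1843 \left(-494\right)\right) = - \frac{352}{-1178} - 910463 = - \frac{\left(-1\right) 352}{1178} - 910463 = \left(-1\right) \left(- \frac{176}{589}\right) - 910463 = \frac{176}{589} - 910463 = - \frac{536262531}{589}$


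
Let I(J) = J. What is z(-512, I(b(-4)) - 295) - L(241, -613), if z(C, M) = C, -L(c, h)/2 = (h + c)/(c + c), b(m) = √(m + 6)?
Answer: -123764/241 ≈ -513.54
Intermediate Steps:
b(m) = √(6 + m)
L(c, h) = -(c + h)/c (L(c, h) = -2*(h + c)/(c + c) = -2*(c + h)/(2*c) = -2*(c + h)*1/(2*c) = -(c + h)/c)
z(-512, I(b(-4)) - 295) - L(241, -613) = -512 - (-1*241 - 1*(-613))/241 = -512 - (-241 + 613)/241 = -512 - 372/241 = -123764/241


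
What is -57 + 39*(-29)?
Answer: -1188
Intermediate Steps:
-57 + 39*(-29) = -57 - 1131 = -1188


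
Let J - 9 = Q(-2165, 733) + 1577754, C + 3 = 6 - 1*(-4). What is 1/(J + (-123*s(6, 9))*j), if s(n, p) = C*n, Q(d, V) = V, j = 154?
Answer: 1/782932 ≈ 1.2773e-6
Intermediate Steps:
C = 7 (C = -3 + (6 - 1*(-4)) = -3 + (6 + 4) = -3 + 10 = 7)
J = 1578496 (J = 9 + (733 + 1577754) = 9 + 1578487 = 1578496)
s(n, p) = 7*n
1/(J + (-123*s(6, 9))*j) = 1/(1578496 - 861*6*154) = 1/(1578496 - 123*42*154) = 1/(1578496 - 5166*154) = 1/(1578496 - 795564) = 1/782932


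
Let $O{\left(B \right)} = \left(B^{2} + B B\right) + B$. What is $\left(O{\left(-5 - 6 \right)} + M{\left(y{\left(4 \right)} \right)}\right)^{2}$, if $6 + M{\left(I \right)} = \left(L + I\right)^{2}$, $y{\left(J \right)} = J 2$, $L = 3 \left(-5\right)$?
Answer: $75076$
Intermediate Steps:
$L = -15$
$y{\left(J \right)} = 2 J$
$M{\left(I \right)} = -6 + \left(-15 + I\right)^{2}$
$O{\left(B \right)} = B + 2 B^{2}$ ($O{\left(B \right)} = \left(B^{2} + B^{2}\right) + B = 2 B^{2} + B = B + 2 B^{2}$)
$\left(O{\left(-5 - 6 \right)} + M{\left(y{\left(4 \right)} \right)}\right)^{2} = \left(\left(-5 - 6\right) \left(1 + 2 \left(-5 - 6\right)\right) - \left(6 - \left(-15 + 2 \cdot 4\right)^{2}\right)\right)^{2} = \left(\left(-5 - 6\right) \left(1 + 2 \left(-5 - 6\right)\right) - \left(6 - \left(-15 + 8\right)^{2}\right)\right)^{2} = \left(- 11 \left(1 + 2 \left(-11\right)\right) - \left(6 - \left(-7\right)^{2}\right)\right)^{2} = \left(- 11 \left(1 - 22\right) + \left(-6 + 49\right)\right)^{2} = \left(\left(-11\right) \left(-21\right) + 43\right)^{2} = \left(231 + 43\right)^{2} = 274^{2} = 75076$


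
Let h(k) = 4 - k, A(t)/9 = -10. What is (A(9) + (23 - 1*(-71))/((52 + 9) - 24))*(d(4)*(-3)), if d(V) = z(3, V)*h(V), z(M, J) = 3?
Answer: 0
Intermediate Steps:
A(t) = -90 (A(t) = 9*(-10) = -90)
d(V) = 12 - 3*V (d(V) = 3*(4 - V) = 12 - 3*V)
(A(9) + (23 - 1*(-71))/((52 + 9) - 24))*(d(4)*(-3)) = (-90 + (23 - 1*(-71))/((52 + 9) - 24))*((12 - 3*4)*(-3)) = (-90 + (23 + 71)/(61 - 24))*((12 - 12)*(-3)) = (-90 + 94/37)*(0*(-3)) = (-90 + 94*(1/37))*0 = (-90 + 94/37)*0 = -3236/37*0 = 0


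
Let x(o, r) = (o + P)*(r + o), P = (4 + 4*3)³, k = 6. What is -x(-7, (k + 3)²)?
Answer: -302586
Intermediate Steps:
P = 4096 (P = (4 + 12)³ = 16³ = 4096)
x(o, r) = (4096 + o)*(o + r) (x(o, r) = (o + 4096)*(r + o) = (4096 + o)*(o + r))
-x(-7, (k + 3)²) = -((-7)² + 4096*(-7) + 4096*(6 + 3)² - 7*(6 + 3)²) = -(49 - 28672 + 4096*9² - 7*9²) = -(49 - 28672 + 4096*81 - 7*81) = -(49 - 28672 + 331776 - 567) = -1*302586 = -302586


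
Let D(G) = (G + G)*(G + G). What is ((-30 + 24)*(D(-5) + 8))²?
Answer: 419904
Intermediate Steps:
D(G) = 4*G² (D(G) = (2*G)*(2*G) = 4*G²)
((-30 + 24)*(D(-5) + 8))² = ((-30 + 24)*(4*(-5)² + 8))² = (-6*(4*25 + 8))² = (-6*(100 + 8))² = (-6*108)² = (-648)² = 419904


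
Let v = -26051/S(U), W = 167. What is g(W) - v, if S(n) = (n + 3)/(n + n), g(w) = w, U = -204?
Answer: 3554125/67 ≈ 53047.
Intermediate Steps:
S(n) = (3 + n)/(2*n) (S(n) = (3 + n)/((2*n)) = (3 + n)*(1/(2*n)) = (3 + n)/(2*n))
v = -3542936/67 (v = -26051*(-408/(3 - 204)) = -26051/((½)*(-1/204)*(-201)) = -26051/67/136 = -26051*136/67 = -3542936/67 ≈ -52880.)
g(W) - v = 167 - 1*(-3542936/67) = 167 + 3542936/67 = 3554125/67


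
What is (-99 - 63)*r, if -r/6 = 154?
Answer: 149688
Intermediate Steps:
r = -924 (r = -6*154 = -924)
(-99 - 63)*r = (-99 - 63)*(-924) = -162*(-924) = 149688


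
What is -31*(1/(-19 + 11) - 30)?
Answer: 7471/8 ≈ 933.88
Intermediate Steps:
-31*(1/(-19 + 11) - 30) = -31*(1/(-8) - 30) = -31*(-1/8 - 30) = -31*(-241/8) = 7471/8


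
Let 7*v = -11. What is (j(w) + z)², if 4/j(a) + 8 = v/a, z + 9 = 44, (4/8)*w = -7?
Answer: 710915569/597529 ≈ 1189.8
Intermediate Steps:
v = -11/7 (v = (⅐)*(-11) = -11/7 ≈ -1.5714)
w = -14 (w = 2*(-7) = -14)
z = 35 (z = -9 + 44 = 35)
j(a) = 4/(-8 - 11/(7*a))
(j(w) + z)² = (-28*(-14)/(11 + 56*(-14)) + 35)² = (-28*(-14)/(11 - 784) + 35)² = (-28*(-14)/(-773) + 35)² = (-28*(-14)*(-1/773) + 35)² = (-392/773 + 35)² = (26663/773)² = 710915569/597529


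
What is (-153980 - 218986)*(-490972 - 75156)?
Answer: 211146495648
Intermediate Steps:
(-153980 - 218986)*(-490972 - 75156) = -372966*(-566128) = 211146495648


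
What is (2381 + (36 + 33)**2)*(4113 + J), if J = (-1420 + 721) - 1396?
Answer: 14412556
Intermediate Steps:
J = -2095 (J = -699 - 1396 = -2095)
(2381 + (36 + 33)**2)*(4113 + J) = (2381 + (36 + 33)**2)*(4113 - 2095) = (2381 + 69**2)*2018 = (2381 + 4761)*2018 = 7142*2018 = 14412556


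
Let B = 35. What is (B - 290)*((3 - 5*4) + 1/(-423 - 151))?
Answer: 2488545/574 ≈ 4335.4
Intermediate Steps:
(B - 290)*((3 - 5*4) + 1/(-423 - 151)) = (35 - 290)*((3 - 5*4) + 1/(-423 - 151)) = -255*((3 - 20) + 1/(-574)) = -255*(-17 - 1/574) = -255*(-9759/574) = 2488545/574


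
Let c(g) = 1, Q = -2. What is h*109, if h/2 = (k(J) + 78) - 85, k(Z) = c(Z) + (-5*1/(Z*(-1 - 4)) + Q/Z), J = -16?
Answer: -10355/8 ≈ -1294.4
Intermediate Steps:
k(Z) = 1 - 1/Z (k(Z) = 1 + (-5*1/(Z*(-1 - 4)) - 2/Z) = 1 + (-5*(-1/(5*Z)) - 2/Z) = 1 + (-(-1)/Z - 2/Z) = 1 + (1/Z - 2/Z) = 1 - 1/Z)
h = -95/8 (h = 2*(((-1 - 16)/(-16) + 78) - 85) = 2*((-1/16*(-17) + 78) - 85) = 2*((17/16 + 78) - 85) = 2*(1265/16 - 85) = 2*(-95/16) = -95/8 ≈ -11.875)
h*109 = -95/8*109 = -10355/8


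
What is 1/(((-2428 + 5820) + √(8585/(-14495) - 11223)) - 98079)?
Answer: -274497613/25991388019325 - I*√94325325406/25991388019325 ≈ -1.0561e-5 - 1.1816e-8*I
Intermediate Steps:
1/(((-2428 + 5820) + √(8585/(-14495) - 11223)) - 98079) = 1/((3392 + √(8585*(-1/14495) - 11223)) - 98079) = 1/((3392 + √(-1717/2899 - 11223)) - 98079) = 1/((3392 + √(-32537194/2899)) - 98079) = 1/((3392 + I*√94325325406/2899) - 98079) = 1/(-94687 + I*√94325325406/2899)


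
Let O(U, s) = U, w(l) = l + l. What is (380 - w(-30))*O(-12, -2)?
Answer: -5280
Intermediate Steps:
w(l) = 2*l
(380 - w(-30))*O(-12, -2) = (380 - 2*(-30))*(-12) = (380 - 1*(-60))*(-12) = (380 + 60)*(-12) = 440*(-12) = -5280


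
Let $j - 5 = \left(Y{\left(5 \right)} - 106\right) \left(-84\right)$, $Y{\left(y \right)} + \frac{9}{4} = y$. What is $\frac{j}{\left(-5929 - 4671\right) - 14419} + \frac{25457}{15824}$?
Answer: $\frac{499588011}{395900656} \approx 1.2619$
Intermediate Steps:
$Y{\left(y \right)} = - \frac{9}{4} + y$
$j = 8678$ ($j = 5 + \left(\left(- \frac{9}{4} + 5\right) - 106\right) \left(-84\right) = 5 + \left(\frac{11}{4} - 106\right) \left(-84\right) = 5 - -8673 = 5 + 8673 = 8678$)
$\frac{j}{\left(-5929 - 4671\right) - 14419} + \frac{25457}{15824} = \frac{8678}{\left(-5929 - 4671\right) - 14419} + \frac{25457}{15824} = \frac{8678}{-10600 - 14419} + 25457 \cdot \frac{1}{15824} = \frac{8678}{-25019} + \frac{25457}{15824} = 8678 \left(- \frac{1}{25019}\right) + \frac{25457}{15824} = - \frac{8678}{25019} + \frac{25457}{15824} = \frac{499588011}{395900656}$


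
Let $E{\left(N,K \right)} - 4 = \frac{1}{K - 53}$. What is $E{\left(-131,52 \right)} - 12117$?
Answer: $-12114$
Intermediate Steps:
$E{\left(N,K \right)} = 4 + \frac{1}{-53 + K}$ ($E{\left(N,K \right)} = 4 + \frac{1}{K - 53} = 4 + \frac{1}{-53 + K}$)
$E{\left(-131,52 \right)} - 12117 = \frac{-211 + 4 \cdot 52}{-53 + 52} - 12117 = \frac{-211 + 208}{-1} - 12117 = \left(-1\right) \left(-3\right) - 12117 = 3 - 12117 = -12114$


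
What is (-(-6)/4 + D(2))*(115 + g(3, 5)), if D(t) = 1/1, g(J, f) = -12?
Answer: 515/2 ≈ 257.50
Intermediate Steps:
D(t) = 1
(-(-6)/4 + D(2))*(115 + g(3, 5)) = (-(-6)/4 + 1)*(115 - 12) = (-(-6)/4 + 1)*103 = (-1*(-3/2) + 1)*103 = (3/2 + 1)*103 = (5/2)*103 = 515/2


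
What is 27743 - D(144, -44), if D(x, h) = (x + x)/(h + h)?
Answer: 305209/11 ≈ 27746.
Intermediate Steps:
D(x, h) = x/h (D(x, h) = (2*x)/((2*h)) = (2*x)*(1/(2*h)) = x/h)
27743 - D(144, -44) = 27743 - 144/(-44) = 27743 - 144*(-1)/44 = 27743 - 1*(-36/11) = 27743 + 36/11 = 305209/11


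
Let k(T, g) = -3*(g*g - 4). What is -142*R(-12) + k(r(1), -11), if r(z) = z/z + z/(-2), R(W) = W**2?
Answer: -20799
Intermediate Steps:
r(z) = 1 - z/2 (r(z) = 1 + z*(-1/2) = 1 - z/2)
k(T, g) = 12 - 3*g**2 (k(T, g) = -3*(g**2 - 4) = -3*(-4 + g**2) = 12 - 3*g**2)
-142*R(-12) + k(r(1), -11) = -142*(-12)**2 + (12 - 3*(-11)**2) = -142*144 + (12 - 3*121) = -20448 + (12 - 363) = -20448 - 351 = -20799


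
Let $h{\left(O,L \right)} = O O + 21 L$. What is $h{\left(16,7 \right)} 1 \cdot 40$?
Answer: $16120$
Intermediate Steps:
$h{\left(O,L \right)} = O^{2} + 21 L$
$h{\left(16,7 \right)} 1 \cdot 40 = \left(16^{2} + 21 \cdot 7\right) 1 \cdot 40 = \left(256 + 147\right) 40 = 403 \cdot 40 = 16120$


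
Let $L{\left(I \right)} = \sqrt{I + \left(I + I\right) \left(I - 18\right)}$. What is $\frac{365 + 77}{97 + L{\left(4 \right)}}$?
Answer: $\frac{42874}{9517} - \frac{2652 i \sqrt{3}}{9517} \approx 4.505 - 0.48265 i$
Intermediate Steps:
$L{\left(I \right)} = \sqrt{I + 2 I \left(-18 + I\right)}$
$\frac{365 + 77}{97 + L{\left(4 \right)}} = \frac{365 + 77}{97 + \sqrt{4 \left(-35 + 2 \cdot 4\right)}} = \frac{442}{97 + \sqrt{4 \left(-35 + 8\right)}} = \frac{442}{97 + \sqrt{4 \left(-27\right)}} = \frac{442}{97 + \sqrt{-108}} = \frac{442}{97 + 6 i \sqrt{3}}$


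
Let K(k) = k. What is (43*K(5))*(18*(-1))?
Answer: -3870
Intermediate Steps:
(43*K(5))*(18*(-1)) = (43*5)*(18*(-1)) = 215*(-18) = -3870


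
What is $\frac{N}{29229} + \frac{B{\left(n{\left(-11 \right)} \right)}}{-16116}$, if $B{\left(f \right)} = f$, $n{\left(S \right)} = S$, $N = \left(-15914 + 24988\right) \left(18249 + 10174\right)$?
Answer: $\frac{1385494249517}{157018188} \approx 8823.8$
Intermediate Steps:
$N = 257910302$ ($N = 9074 \cdot 28423 = 257910302$)
$\frac{N}{29229} + \frac{B{\left(n{\left(-11 \right)} \right)}}{-16116} = \frac{257910302}{29229} - \frac{11}{-16116} = 257910302 \cdot \frac{1}{29229} - - \frac{11}{16116} = \frac{257910302}{29229} + \frac{11}{16116} = \frac{1385494249517}{157018188}$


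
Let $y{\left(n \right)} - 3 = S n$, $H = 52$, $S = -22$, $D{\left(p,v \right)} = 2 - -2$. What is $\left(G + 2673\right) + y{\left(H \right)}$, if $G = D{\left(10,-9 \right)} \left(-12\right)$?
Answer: $1484$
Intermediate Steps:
$D{\left(p,v \right)} = 4$ ($D{\left(p,v \right)} = 2 + 2 = 4$)
$G = -48$ ($G = 4 \left(-12\right) = -48$)
$y{\left(n \right)} = 3 - 22 n$
$\left(G + 2673\right) + y{\left(H \right)} = \left(-48 + 2673\right) + \left(3 - 1144\right) = 2625 + \left(3 - 1144\right) = 2625 - 1141 = 1484$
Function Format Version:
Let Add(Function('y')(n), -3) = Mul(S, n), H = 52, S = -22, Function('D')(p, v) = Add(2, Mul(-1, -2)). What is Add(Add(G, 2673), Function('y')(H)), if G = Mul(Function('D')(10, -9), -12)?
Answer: 1484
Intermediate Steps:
Function('D')(p, v) = 4 (Function('D')(p, v) = Add(2, 2) = 4)
G = -48 (G = Mul(4, -12) = -48)
Function('y')(n) = Add(3, Mul(-22, n))
Add(Add(G, 2673), Function('y')(H)) = Add(Add(-48, 2673), Add(3, Mul(-22, 52))) = Add(2625, Add(3, -1144)) = Add(2625, -1141) = 1484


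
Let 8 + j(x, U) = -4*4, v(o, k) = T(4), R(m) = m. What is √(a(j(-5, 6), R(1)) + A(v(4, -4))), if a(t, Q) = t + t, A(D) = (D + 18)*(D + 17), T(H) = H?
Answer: 3*√46 ≈ 20.347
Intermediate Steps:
v(o, k) = 4
A(D) = (17 + D)*(18 + D) (A(D) = (18 + D)*(17 + D) = (17 + D)*(18 + D))
j(x, U) = -24 (j(x, U) = -8 - 4*4 = -8 - 16 = -24)
a(t, Q) = 2*t
√(a(j(-5, 6), R(1)) + A(v(4, -4))) = √(2*(-24) + (306 + 4² + 35*4)) = √(-48 + (306 + 16 + 140)) = √(-48 + 462) = √414 = 3*√46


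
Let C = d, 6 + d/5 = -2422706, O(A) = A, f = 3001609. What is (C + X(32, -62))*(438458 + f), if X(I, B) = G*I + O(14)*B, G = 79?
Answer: -41665747497300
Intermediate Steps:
d = -12113560 (d = -30 + 5*(-2422706) = -30 - 12113530 = -12113560)
X(I, B) = 14*B + 79*I (X(I, B) = 79*I + 14*B = 14*B + 79*I)
C = -12113560
(C + X(32, -62))*(438458 + f) = (-12113560 + (14*(-62) + 79*32))*(438458 + 3001609) = (-12113560 + (-868 + 2528))*3440067 = (-12113560 + 1660)*3440067 = -12111900*3440067 = -41665747497300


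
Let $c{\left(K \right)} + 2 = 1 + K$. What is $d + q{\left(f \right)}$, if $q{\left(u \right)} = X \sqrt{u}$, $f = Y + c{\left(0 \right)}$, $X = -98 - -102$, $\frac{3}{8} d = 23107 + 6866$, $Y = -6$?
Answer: $79928 + 4 i \sqrt{7} \approx 79928.0 + 10.583 i$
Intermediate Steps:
$c{\left(K \right)} = -1 + K$ ($c{\left(K \right)} = -2 + \left(1 + K\right) = -1 + K$)
$d = 79928$ ($d = \frac{8 \left(23107 + 6866\right)}{3} = \frac{8}{3} \cdot 29973 = 79928$)
$X = 4$ ($X = -98 + 102 = 4$)
$f = -7$ ($f = -6 + \left(-1 + 0\right) = -6 - 1 = -7$)
$q{\left(u \right)} = 4 \sqrt{u}$
$d + q{\left(f \right)} = 79928 + 4 \sqrt{-7} = 79928 + 4 i \sqrt{7}$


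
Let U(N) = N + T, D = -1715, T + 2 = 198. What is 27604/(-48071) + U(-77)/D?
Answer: -7580187/11777395 ≈ -0.64362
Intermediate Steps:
T = 196 (T = -2 + 198 = 196)
U(N) = 196 + N (U(N) = N + 196 = 196 + N)
27604/(-48071) + U(-77)/D = 27604/(-48071) + (196 - 77)/(-1715) = 27604*(-1/48071) + 119*(-1/1715) = -27604/48071 - 17/245 = -7580187/11777395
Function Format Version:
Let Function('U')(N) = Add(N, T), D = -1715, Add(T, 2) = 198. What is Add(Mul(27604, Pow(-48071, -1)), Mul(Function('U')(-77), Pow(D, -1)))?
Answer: Rational(-7580187, 11777395) ≈ -0.64362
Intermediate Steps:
T = 196 (T = Add(-2, 198) = 196)
Function('U')(N) = Add(196, N) (Function('U')(N) = Add(N, 196) = Add(196, N))
Add(Mul(27604, Pow(-48071, -1)), Mul(Function('U')(-77), Pow(D, -1))) = Add(Mul(27604, Pow(-48071, -1)), Mul(Add(196, -77), Pow(-1715, -1))) = Add(Mul(27604, Rational(-1, 48071)), Mul(119, Rational(-1, 1715))) = Add(Rational(-27604, 48071), Rational(-17, 245)) = Rational(-7580187, 11777395)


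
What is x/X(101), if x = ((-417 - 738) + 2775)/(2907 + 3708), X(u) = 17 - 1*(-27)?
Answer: 3/539 ≈ 0.0055659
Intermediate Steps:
X(u) = 44 (X(u) = 17 + 27 = 44)
x = 12/49 (x = (-1155 + 2775)/6615 = 1620*(1/6615) = 12/49 ≈ 0.24490)
x/X(101) = (12/49)/44 = (12/49)*(1/44) = 3/539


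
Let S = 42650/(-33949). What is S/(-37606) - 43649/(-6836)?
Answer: 27863181436203/4363713069292 ≈ 6.3852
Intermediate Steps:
S = -42650/33949 (S = 42650*(-1/33949) = -42650/33949 ≈ -1.2563)
S/(-37606) - 43649/(-6836) = -42650/33949/(-37606) - 43649/(-6836) = -42650/33949*(-1/37606) - 43649*(-1/6836) = 21325/638343047 + 43649/6836 = 27863181436203/4363713069292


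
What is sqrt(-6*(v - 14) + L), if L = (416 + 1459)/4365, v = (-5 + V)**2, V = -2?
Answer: I*sqrt(17746635)/291 ≈ 14.477*I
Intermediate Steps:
v = 49 (v = (-5 - 2)**2 = (-7)**2 = 49)
L = 125/291 (L = 1875*(1/4365) = 125/291 ≈ 0.42955)
sqrt(-6*(v - 14) + L) = sqrt(-6*(49 - 14) + 125/291) = sqrt(-6*35 + 125/291) = sqrt(-210 + 125/291) = sqrt(-60985/291) = I*sqrt(17746635)/291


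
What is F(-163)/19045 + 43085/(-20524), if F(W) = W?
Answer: -117699891/55839940 ≈ -2.1078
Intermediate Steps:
F(-163)/19045 + 43085/(-20524) = -163/19045 + 43085/(-20524) = -163*1/19045 + 43085*(-1/20524) = -163/19045 - 6155/2932 = -117699891/55839940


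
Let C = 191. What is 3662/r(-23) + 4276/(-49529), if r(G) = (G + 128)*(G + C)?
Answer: 52973279/436845780 ≈ 0.12126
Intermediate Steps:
r(G) = (128 + G)*(191 + G) (r(G) = (G + 128)*(G + 191) = (128 + G)*(191 + G))
3662/r(-23) + 4276/(-49529) = 3662/(24448 + (-23)² + 319*(-23)) + 4276/(-49529) = 3662/(24448 + 529 - 7337) + 4276*(-1/49529) = 3662/17640 - 4276/49529 = 3662*(1/17640) - 4276/49529 = 1831/8820 - 4276/49529 = 52973279/436845780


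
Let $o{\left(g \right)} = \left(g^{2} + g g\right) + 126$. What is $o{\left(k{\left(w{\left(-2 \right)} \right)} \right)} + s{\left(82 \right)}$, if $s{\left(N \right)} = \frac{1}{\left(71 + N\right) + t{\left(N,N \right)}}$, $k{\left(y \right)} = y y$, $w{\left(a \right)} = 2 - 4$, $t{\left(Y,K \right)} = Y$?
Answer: $\frac{37131}{235} \approx 158.0$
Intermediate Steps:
$w{\left(a \right)} = -2$
$k{\left(y \right)} = y^{2}$
$s{\left(N \right)} = \frac{1}{71 + 2 N}$ ($s{\left(N \right)} = \frac{1}{\left(71 + N\right) + N} = \frac{1}{71 + 2 N}$)
$o{\left(g \right)} = 126 + 2 g^{2}$ ($o{\left(g \right)} = \left(g^{2} + g^{2}\right) + 126 = 2 g^{2} + 126 = 126 + 2 g^{2}$)
$o{\left(k{\left(w{\left(-2 \right)} \right)} \right)} + s{\left(82 \right)} = \left(126 + 2 \left(\left(-2\right)^{2}\right)^{2}\right) + \frac{1}{71 + 2 \cdot 82} = \left(126 + 2 \cdot 4^{2}\right) + \frac{1}{71 + 164} = \left(126 + 2 \cdot 16\right) + \frac{1}{235} = \left(126 + 32\right) + \frac{1}{235} = 158 + \frac{1}{235} = \frac{37131}{235}$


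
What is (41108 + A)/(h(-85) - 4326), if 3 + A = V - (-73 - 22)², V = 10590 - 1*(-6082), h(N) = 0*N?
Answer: -24376/2163 ≈ -11.270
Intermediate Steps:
h(N) = 0
V = 16672 (V = 10590 + 6082 = 16672)
A = 7644 (A = -3 + (16672 - (-73 - 22)²) = -3 + (16672 - 1*(-95)²) = -3 + (16672 - 1*9025) = -3 + (16672 - 9025) = -3 + 7647 = 7644)
(41108 + A)/(h(-85) - 4326) = (41108 + 7644)/(0 - 4326) = 48752/(-4326) = 48752*(-1/4326) = -24376/2163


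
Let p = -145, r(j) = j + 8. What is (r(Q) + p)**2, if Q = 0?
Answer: 18769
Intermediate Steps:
r(j) = 8 + j
(r(Q) + p)**2 = ((8 + 0) - 145)**2 = (8 - 145)**2 = (-137)**2 = 18769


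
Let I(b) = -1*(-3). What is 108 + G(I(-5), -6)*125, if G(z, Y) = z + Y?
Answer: -267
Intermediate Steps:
I(b) = 3
G(z, Y) = Y + z
108 + G(I(-5), -6)*125 = 108 + (-6 + 3)*125 = 108 - 3*125 = 108 - 375 = -267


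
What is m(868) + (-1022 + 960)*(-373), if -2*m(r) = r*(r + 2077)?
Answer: -1255004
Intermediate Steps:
m(r) = -r*(2077 + r)/2 (m(r) = -r*(r + 2077)/2 = -r*(2077 + r)/2)
m(868) + (-1022 + 960)*(-373) = -½*868*(2077 + 868) + (-1022 + 960)*(-373) = -½*868*2945 - 62*(-373) = -1278130 + 23126 = -1255004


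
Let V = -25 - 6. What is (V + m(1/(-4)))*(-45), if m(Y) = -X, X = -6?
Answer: 1125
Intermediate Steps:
m(Y) = 6 (m(Y) = -1*(-6) = 6)
V = -31
(V + m(1/(-4)))*(-45) = (-31 + 6)*(-45) = -25*(-45) = 1125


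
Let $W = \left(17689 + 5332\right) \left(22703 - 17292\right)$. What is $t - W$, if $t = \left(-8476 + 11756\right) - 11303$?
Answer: $-124574654$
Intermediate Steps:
$t = -8023$ ($t = 3280 - 11303 = -8023$)
$W = 124566631$ ($W = 23021 \cdot 5411 = 124566631$)
$t - W = -8023 - 124566631 = -124574654$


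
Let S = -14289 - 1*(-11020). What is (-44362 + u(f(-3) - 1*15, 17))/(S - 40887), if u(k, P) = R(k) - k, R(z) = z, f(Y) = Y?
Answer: 22181/22078 ≈ 1.0047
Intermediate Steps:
S = -3269 (S = -14289 + 11020 = -3269)
u(k, P) = 0 (u(k, P) = k - k = 0)
(-44362 + u(f(-3) - 1*15, 17))/(S - 40887) = (-44362 + 0)/(-3269 - 40887) = -44362/(-44156) = -44362*(-1/44156) = 22181/22078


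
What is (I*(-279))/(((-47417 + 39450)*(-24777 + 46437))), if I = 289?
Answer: 867/1855540 ≈ 0.00046725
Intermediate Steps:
(I*(-279))/(((-47417 + 39450)*(-24777 + 46437))) = (289*(-279))/(((-47417 + 39450)*(-24777 + 46437))) = -80631/((-7967*21660)) = -80631/(-172565220) = -80631*(-1/172565220) = 867/1855540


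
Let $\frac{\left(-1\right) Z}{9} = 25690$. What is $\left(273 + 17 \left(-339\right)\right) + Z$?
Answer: $-236700$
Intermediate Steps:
$Z = -231210$ ($Z = \left(-9\right) 25690 = -231210$)
$\left(273 + 17 \left(-339\right)\right) + Z = \left(273 + 17 \left(-339\right)\right) - 231210 = \left(273 - 5763\right) - 231210 = -5490 - 231210 = -236700$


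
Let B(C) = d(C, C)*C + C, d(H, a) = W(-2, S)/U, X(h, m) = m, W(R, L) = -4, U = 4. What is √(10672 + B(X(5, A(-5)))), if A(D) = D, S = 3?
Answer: 4*√667 ≈ 103.31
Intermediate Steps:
d(H, a) = -1 (d(H, a) = -4/4 = -4*¼ = -1)
B(C) = 0 (B(C) = -C + C = 0)
√(10672 + B(X(5, A(-5)))) = √(10672 + 0) = √10672 = 4*√667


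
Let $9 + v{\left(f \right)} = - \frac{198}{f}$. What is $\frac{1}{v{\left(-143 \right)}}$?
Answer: $- \frac{13}{99} \approx -0.13131$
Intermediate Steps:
$v{\left(f \right)} = -9 - \frac{198}{f}$
$\frac{1}{v{\left(-143 \right)}} = \frac{1}{-9 - \frac{198}{-143}} = \frac{1}{-9 - - \frac{18}{13}} = \frac{1}{-9 + \frac{18}{13}} = \frac{1}{- \frac{99}{13}} = - \frac{13}{99}$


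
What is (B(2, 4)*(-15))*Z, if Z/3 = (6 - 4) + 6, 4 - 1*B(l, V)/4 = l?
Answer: -2880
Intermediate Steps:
B(l, V) = 16 - 4*l
Z = 24 (Z = 3*((6 - 4) + 6) = 3*(2 + 6) = 3*8 = 24)
(B(2, 4)*(-15))*Z = ((16 - 4*2)*(-15))*24 = ((16 - 8)*(-15))*24 = (8*(-15))*24 = -120*24 = -2880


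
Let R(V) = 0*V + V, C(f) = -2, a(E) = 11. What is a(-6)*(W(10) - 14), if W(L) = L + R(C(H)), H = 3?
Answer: -66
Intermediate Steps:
R(V) = V (R(V) = 0 + V = V)
W(L) = -2 + L (W(L) = L - 2 = -2 + L)
a(-6)*(W(10) - 14) = 11*((-2 + 10) - 14) = 11*(8 - 14) = 11*(-6) = -66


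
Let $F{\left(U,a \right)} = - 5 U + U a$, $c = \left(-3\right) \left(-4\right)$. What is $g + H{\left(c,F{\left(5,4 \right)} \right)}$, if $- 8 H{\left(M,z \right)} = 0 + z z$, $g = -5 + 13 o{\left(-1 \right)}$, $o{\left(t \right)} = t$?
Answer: $- \frac{169}{8} \approx -21.125$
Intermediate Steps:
$c = 12$
$g = -18$ ($g = -5 + 13 \left(-1\right) = -5 - 13 = -18$)
$H{\left(M,z \right)} = - \frac{z^{2}}{8}$ ($H{\left(M,z \right)} = - \frac{0 + z z}{8} = - \frac{0 + z^{2}}{8} = - \frac{z^{2}}{8}$)
$g + H{\left(c,F{\left(5,4 \right)} \right)} = -18 - \frac{\left(5 \left(-5 + 4\right)\right)^{2}}{8} = -18 - \frac{\left(5 \left(-1\right)\right)^{2}}{8} = -18 - \frac{\left(-5\right)^{2}}{8} = -18 - \frac{25}{8} = - \frac{169}{8}$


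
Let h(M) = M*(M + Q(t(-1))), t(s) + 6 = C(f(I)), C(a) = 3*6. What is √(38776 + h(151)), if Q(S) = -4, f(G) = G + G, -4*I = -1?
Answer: √60973 ≈ 246.93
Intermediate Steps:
I = ¼ (I = -¼*(-1) = ¼ ≈ 0.25000)
f(G) = 2*G
C(a) = 18
t(s) = 12 (t(s) = -6 + 18 = 12)
h(M) = M*(-4 + M) (h(M) = M*(M - 4) = M*(-4 + M))
√(38776 + h(151)) = √(38776 + 151*(-4 + 151)) = √(38776 + 151*147) = √(38776 + 22197) = √60973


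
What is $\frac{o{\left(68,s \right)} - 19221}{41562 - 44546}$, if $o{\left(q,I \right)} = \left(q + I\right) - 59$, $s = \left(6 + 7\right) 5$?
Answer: $\frac{19147}{2984} \approx 6.4166$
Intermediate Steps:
$s = 65$ ($s = 13 \cdot 5 = 65$)
$o{\left(q,I \right)} = -59 + I + q$ ($o{\left(q,I \right)} = \left(I + q\right) - 59 = -59 + I + q$)
$\frac{o{\left(68,s \right)} - 19221}{41562 - 44546} = \frac{\left(-59 + 65 + 68\right) - 19221}{41562 - 44546} = \frac{74 - 19221}{-2984} = \left(-19147\right) \left(- \frac{1}{2984}\right) = \frac{19147}{2984}$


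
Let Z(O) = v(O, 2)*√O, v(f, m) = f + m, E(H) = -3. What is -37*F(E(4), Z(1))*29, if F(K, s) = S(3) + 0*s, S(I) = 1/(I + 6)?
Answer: -1073/9 ≈ -119.22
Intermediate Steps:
Z(O) = √O*(2 + O) (Z(O) = (O + 2)*√O = (2 + O)*√O = √O*(2 + O))
S(I) = 1/(6 + I)
F(K, s) = ⅑ (F(K, s) = 1/(6 + 3) + 0*s = 1/9 + 0 = ⅑ + 0 = ⅑)
-37*F(E(4), Z(1))*29 = -37*⅑*29 = -37/9*29 = -1073/9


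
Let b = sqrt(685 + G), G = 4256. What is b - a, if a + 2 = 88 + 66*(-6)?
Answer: 310 + 9*sqrt(61) ≈ 380.29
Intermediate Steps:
b = 9*sqrt(61) (b = sqrt(685 + 4256) = sqrt(4941) = 9*sqrt(61) ≈ 70.292)
a = -310 (a = -2 + (88 + 66*(-6)) = -2 + (88 - 396) = -2 - 308 = -310)
b - a = 9*sqrt(61) - 1*(-310) = 9*sqrt(61) + 310 = 310 + 9*sqrt(61)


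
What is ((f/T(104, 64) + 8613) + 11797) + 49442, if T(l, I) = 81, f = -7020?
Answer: 209296/3 ≈ 69765.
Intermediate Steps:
((f/T(104, 64) + 8613) + 11797) + 49442 = ((-7020/81 + 8613) + 11797) + 49442 = ((-7020*1/81 + 8613) + 11797) + 49442 = ((-260/3 + 8613) + 11797) + 49442 = (25579/3 + 11797) + 49442 = 60970/3 + 49442 = 209296/3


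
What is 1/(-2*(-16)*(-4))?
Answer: -1/128 ≈ -0.0078125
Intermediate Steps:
1/(-2*(-16)*(-4)) = 1/(32*(-4)) = 1/(-128) = -1/128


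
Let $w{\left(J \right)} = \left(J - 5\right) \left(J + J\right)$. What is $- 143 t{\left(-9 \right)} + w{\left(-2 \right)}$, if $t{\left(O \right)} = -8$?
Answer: $1172$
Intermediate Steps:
$w{\left(J \right)} = 2 J \left(-5 + J\right)$ ($w{\left(J \right)} = \left(-5 + J\right) 2 J = 2 J \left(-5 + J\right)$)
$- 143 t{\left(-9 \right)} + w{\left(-2 \right)} = \left(-143\right) \left(-8\right) + 2 \left(-2\right) \left(-5 - 2\right) = 1144 + 2 \left(-2\right) \left(-7\right) = 1144 + 28 = 1172$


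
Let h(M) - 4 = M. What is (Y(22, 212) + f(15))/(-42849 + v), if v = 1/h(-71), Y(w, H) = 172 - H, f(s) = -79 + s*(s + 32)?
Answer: -19631/1435442 ≈ -0.013676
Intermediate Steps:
h(M) = 4 + M
f(s) = -79 + s*(32 + s)
v = -1/67 (v = 1/(4 - 71) = 1/(-67) = -1/67 ≈ -0.014925)
(Y(22, 212) + f(15))/(-42849 + v) = ((172 - 1*212) + (-79 + 15² + 32*15))/(-42849 - 1/67) = ((172 - 212) + (-79 + 225 + 480))/(-2870884/67) = (-40 + 626)*(-67/2870884) = 586*(-67/2870884) = -19631/1435442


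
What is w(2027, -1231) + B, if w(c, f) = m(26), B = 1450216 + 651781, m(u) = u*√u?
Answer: 2101997 + 26*√26 ≈ 2.1021e+6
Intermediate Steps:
m(u) = u^(3/2)
B = 2101997
w(c, f) = 26*√26 (w(c, f) = 26^(3/2) = 26*√26)
w(2027, -1231) + B = 26*√26 + 2101997 = 2101997 + 26*√26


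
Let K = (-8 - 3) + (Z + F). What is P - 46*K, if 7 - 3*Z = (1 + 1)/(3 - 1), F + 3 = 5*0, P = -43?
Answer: 509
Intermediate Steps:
F = -3 (F = -3 + 5*0 = -3 + 0 = -3)
Z = 2 (Z = 7/3 - (1 + 1)/(3*(3 - 1)) = 7/3 - 2/(3*2) = 7/3 - 1/3*1 = 7/3 - 1/3 = 2)
K = -12 (K = (-8 - 3) + (2 - 3) = -11 - 1 = -12)
P - 46*K = -43 - 46*(-12) = -43 + 552 = 509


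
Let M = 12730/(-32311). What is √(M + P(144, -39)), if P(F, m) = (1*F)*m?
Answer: I*√5863519368166/32311 ≈ 74.943*I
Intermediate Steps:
M = -12730/32311 (M = 12730*(-1/32311) = -12730/32311 ≈ -0.39398)
P(F, m) = F*m
√(M + P(144, -39)) = √(-12730/32311 + 144*(-39)) = √(-12730/32311 - 5616) = √(-181471306/32311) = I*√5863519368166/32311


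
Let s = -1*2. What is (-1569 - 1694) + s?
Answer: -3265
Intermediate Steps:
s = -2
(-1569 - 1694) + s = (-1569 - 1694) - 2 = -3263 - 2 = -3265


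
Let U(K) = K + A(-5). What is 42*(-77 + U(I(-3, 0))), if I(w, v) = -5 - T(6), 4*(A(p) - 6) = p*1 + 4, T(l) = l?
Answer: -6909/2 ≈ -3454.5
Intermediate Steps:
A(p) = 7 + p/4 (A(p) = 6 + (p*1 + 4)/4 = 6 + (p + 4)/4 = 6 + (4 + p)/4 = 6 + (1 + p/4) = 7 + p/4)
I(w, v) = -11 (I(w, v) = -5 - 1*6 = -5 - 6 = -11)
U(K) = 23/4 + K (U(K) = K + (7 + (¼)*(-5)) = K + (7 - 5/4) = K + 23/4 = 23/4 + K)
42*(-77 + U(I(-3, 0))) = 42*(-77 + (23/4 - 11)) = 42*(-77 - 21/4) = 42*(-329/4) = -6909/2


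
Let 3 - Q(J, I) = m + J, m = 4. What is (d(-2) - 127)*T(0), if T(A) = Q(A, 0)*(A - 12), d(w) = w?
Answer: -1548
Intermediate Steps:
Q(J, I) = -1 - J (Q(J, I) = 3 - (4 + J) = 3 + (-4 - J) = -1 - J)
T(A) = (-1 - A)*(-12 + A) (T(A) = (-1 - A)*(A - 12) = (-1 - A)*(-12 + A))
(d(-2) - 127)*T(0) = (-2 - 127)*(-(1 + 0)*(-12 + 0)) = -(-129)*(-12) = -129*12 = -1548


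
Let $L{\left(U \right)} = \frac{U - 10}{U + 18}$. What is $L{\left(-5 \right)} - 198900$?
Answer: $- \frac{2585715}{13} \approx -1.989 \cdot 10^{5}$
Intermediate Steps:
$L{\left(U \right)} = \frac{-10 + U}{18 + U}$
$L{\left(-5 \right)} - 198900 = \frac{-10 - 5}{18 - 5} - 198900 = \frac{1}{13} \left(-15\right) - 198900 = - \frac{15}{13} - 198900 = - \frac{2585715}{13}$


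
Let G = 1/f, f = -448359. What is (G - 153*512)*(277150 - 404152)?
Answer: 1486882291558750/149453 ≈ 9.9488e+9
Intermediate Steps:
G = -1/448359 (G = 1/(-448359) = -1/448359 ≈ -2.2304e-6)
(G - 153*512)*(277150 - 404152) = (-1/448359 - 153*512)*(277150 - 404152) = (-1/448359 - 78336)*(-127002) = -35122650625/448359*(-127002) = 1486882291558750/149453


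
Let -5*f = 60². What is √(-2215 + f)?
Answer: I*√2935 ≈ 54.176*I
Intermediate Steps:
f = -720 (f = -⅕*60² = -⅕*3600 = -720)
√(-2215 + f) = √(-2215 - 720) = √(-2935) = I*√2935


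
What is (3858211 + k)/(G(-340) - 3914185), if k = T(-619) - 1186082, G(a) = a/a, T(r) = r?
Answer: -1335755/1957092 ≈ -0.68252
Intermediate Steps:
G(a) = 1
k = -1186701 (k = -619 - 1186082 = -1186701)
(3858211 + k)/(G(-340) - 3914185) = (3858211 - 1186701)/(1 - 3914185) = 2671510/(-3914184) = 2671510*(-1/3914184) = -1335755/1957092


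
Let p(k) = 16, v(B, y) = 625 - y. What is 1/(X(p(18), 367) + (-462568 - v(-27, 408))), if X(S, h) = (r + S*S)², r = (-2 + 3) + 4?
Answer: -1/394664 ≈ -2.5338e-6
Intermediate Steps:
r = 5 (r = 1 + 4 = 5)
X(S, h) = (5 + S²)² (X(S, h) = (5 + S*S)² = (5 + S²)²)
1/(X(p(18), 367) + (-462568 - v(-27, 408))) = 1/((5 + 16²)² + (-462568 - (625 - 1*408))) = 1/((5 + 256)² + (-462568 - (625 - 408))) = 1/(261² + (-462568 - 1*217)) = 1/(68121 + (-462568 - 217)) = 1/(68121 - 462785) = 1/(-394664) = -1/394664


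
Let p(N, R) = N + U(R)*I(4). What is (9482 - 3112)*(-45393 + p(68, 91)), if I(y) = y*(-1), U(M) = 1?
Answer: -288745730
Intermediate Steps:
I(y) = -y
p(N, R) = -4 + N (p(N, R) = N + 1*(-1*4) = N + 1*(-4) = N - 4 = -4 + N)
(9482 - 3112)*(-45393 + p(68, 91)) = (9482 - 3112)*(-45393 + (-4 + 68)) = 6370*(-45393 + 64) = 6370*(-45329) = -288745730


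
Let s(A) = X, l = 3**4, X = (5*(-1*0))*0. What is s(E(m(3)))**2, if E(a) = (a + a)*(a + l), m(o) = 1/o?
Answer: 0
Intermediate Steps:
X = 0 (X = (5*0)*0 = 0*0 = 0)
l = 81
E(a) = 2*a*(81 + a) (E(a) = (a + a)*(a + 81) = (2*a)*(81 + a) = 2*a*(81 + a))
s(A) = 0
s(E(m(3)))**2 = 0**2 = 0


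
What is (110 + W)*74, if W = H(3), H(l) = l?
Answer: 8362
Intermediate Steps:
W = 3
(110 + W)*74 = (110 + 3)*74 = 113*74 = 8362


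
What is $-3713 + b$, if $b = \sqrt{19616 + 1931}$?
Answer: $-3713 + \sqrt{21547} \approx -3566.2$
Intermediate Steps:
$b = \sqrt{21547} \approx 146.79$
$-3713 + b = -3713 + \sqrt{21547}$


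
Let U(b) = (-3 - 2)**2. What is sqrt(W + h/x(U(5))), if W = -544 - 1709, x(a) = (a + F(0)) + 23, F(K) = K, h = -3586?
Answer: I*sqrt(335190)/12 ≈ 48.246*I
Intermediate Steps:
U(b) = 25 (U(b) = (-5)**2 = 25)
x(a) = 23 + a (x(a) = (a + 0) + 23 = a + 23 = 23 + a)
W = -2253
sqrt(W + h/x(U(5))) = sqrt(-2253 - 3586/(23 + 25)) = sqrt(-2253 - 3586/48) = sqrt(-2253 - 3586*1/48) = sqrt(-2253 - 1793/24) = sqrt(-55865/24) = I*sqrt(335190)/12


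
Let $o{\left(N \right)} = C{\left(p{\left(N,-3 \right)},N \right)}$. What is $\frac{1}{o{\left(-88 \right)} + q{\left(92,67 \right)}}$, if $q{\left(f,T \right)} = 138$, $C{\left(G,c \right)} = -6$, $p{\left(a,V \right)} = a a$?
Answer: $\frac{1}{132} \approx 0.0075758$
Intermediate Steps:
$p{\left(a,V \right)} = a^{2}$
$o{\left(N \right)} = -6$
$\frac{1}{o{\left(-88 \right)} + q{\left(92,67 \right)}} = \frac{1}{-6 + 138} = \frac{1}{132}$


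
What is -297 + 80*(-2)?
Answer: -457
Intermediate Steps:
-297 + 80*(-2) = -297 - 160 = -457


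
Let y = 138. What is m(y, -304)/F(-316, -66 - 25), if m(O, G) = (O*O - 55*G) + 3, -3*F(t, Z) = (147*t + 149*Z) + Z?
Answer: 35767/20034 ≈ 1.7853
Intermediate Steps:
F(t, Z) = -50*Z - 49*t (F(t, Z) = -((147*t + 149*Z) + Z)/3 = -(147*t + 150*Z)/3 = -50*Z - 49*t)
m(O, G) = 3 + O**2 - 55*G (m(O, G) = (O**2 - 55*G) + 3 = 3 + O**2 - 55*G)
m(y, -304)/F(-316, -66 - 25) = (3 + 138**2 - 55*(-304))/(-50*(-66 - 25) - 49*(-316)) = (3 + 19044 + 16720)/(-50*(-91) + 15484) = 35767/(4550 + 15484) = 35767/20034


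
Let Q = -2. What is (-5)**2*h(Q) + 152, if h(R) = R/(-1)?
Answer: 202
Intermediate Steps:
h(R) = -R (h(R) = R*(-1) = -R)
(-5)**2*h(Q) + 152 = (-5)**2*(-1*(-2)) + 152 = 25*2 + 152 = 50 + 152 = 202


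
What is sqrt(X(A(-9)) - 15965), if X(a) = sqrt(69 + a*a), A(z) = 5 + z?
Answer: sqrt(-15965 + sqrt(85)) ≈ 126.32*I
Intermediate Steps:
X(a) = sqrt(69 + a**2)
sqrt(X(A(-9)) - 15965) = sqrt(sqrt(69 + (5 - 9)**2) - 15965) = sqrt(sqrt(69 + (-4)**2) - 15965) = sqrt(sqrt(69 + 16) - 15965) = sqrt(sqrt(85) - 15965) = sqrt(-15965 + sqrt(85))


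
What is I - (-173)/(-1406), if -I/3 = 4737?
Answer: -19980839/1406 ≈ -14211.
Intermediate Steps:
I = -14211 (I = -3*4737 = -14211)
I - (-173)/(-1406) = -14211 - (-173)/(-1406) = -14211 - (-173)*(-1)/1406 = -14211 - 1*173/1406 = -14211 - 173/1406 = -19980839/1406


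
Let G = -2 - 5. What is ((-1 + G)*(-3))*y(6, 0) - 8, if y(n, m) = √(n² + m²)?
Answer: 136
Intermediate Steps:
y(n, m) = √(m² + n²)
G = -7
((-1 + G)*(-3))*y(6, 0) - 8 = ((-1 - 7)*(-3))*√(0² + 6²) - 8 = (-8*(-3))*√(0 + 36) - 8 = 24*√36 - 8 = 24*6 - 8 = 144 - 8 = 136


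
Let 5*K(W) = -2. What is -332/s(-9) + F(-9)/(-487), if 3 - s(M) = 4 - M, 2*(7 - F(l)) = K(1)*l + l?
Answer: 161587/4870 ≈ 33.180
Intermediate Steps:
K(W) = -⅖ (K(W) = (⅕)*(-2) = -⅖)
F(l) = 7 - 3*l/10 (F(l) = 7 - (-2*l/5 + l)/2 = 7 - 3*l/10)
s(M) = -1 + M (s(M) = 3 - (4 - M) = 3 + (-4 + M) = -1 + M)
-332/s(-9) + F(-9)/(-487) = -332/(-1 - 9) + (7 - 3/10*(-9))/(-487) = -332/(-10) + (7 + 27/10)*(-1/487) = -332*(-⅒) + (97/10)*(-1/487) = 166/5 - 97/4870 = 161587/4870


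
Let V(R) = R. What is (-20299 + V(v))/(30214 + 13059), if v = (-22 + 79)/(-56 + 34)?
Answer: -446635/952006 ≈ -0.46915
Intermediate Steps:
v = -57/22 (v = 57/(-22) = 57*(-1/22) = -57/22 ≈ -2.5909)
(-20299 + V(v))/(30214 + 13059) = (-20299 - 57/22)/(30214 + 13059) = -446635/22/43273 = -446635/22*1/43273 = -446635/952006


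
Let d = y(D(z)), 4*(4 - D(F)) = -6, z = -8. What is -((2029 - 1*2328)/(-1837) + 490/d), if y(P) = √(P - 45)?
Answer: -299/1837 + 490*I*√158/79 ≈ -0.16277 + 77.965*I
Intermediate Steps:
D(F) = 11/2 (D(F) = 4 - ¼*(-6) = 4 + 3/2 = 11/2)
y(P) = √(-45 + P)
d = I*√158/2 (d = √(-45 + 11/2) = √(-79/2) = I*√158/2 ≈ 6.2849*I)
-((2029 - 1*2328)/(-1837) + 490/d) = -((2029 - 1*2328)/(-1837) + 490/((I*√158/2))) = -((2029 - 2328)*(-1/1837) + 490*(-I*√158/79)) = -(-299*(-1/1837) - 490*I*√158/79) = -(299/1837 - 490*I*√158/79) = -299/1837 + 490*I*√158/79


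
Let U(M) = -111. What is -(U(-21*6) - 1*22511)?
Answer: 22622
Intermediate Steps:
-(U(-21*6) - 1*22511) = -(-111 - 1*22511) = -(-111 - 22511) = -1*(-22622) = 22622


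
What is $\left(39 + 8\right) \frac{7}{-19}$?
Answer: $- \frac{329}{19} \approx -17.316$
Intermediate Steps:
$\left(39 + 8\right) \frac{7}{-19} = 47 \cdot 7 \left(- \frac{1}{19}\right) = 47 \left(- \frac{7}{19}\right) = - \frac{329}{19}$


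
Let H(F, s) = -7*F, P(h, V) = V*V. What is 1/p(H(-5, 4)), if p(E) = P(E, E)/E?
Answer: 1/35 ≈ 0.028571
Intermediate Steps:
P(h, V) = V²
p(E) = E (p(E) = E²/E = E)
1/p(H(-5, 4)) = 1/(-7*(-5)) = 1/35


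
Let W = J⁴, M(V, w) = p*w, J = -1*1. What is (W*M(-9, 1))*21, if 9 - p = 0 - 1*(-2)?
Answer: 147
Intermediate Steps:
p = 7 (p = 9 - (0 - 1*(-2)) = 9 - (0 + 2) = 9 - 1*2 = 9 - 2 = 7)
J = -1
M(V, w) = 7*w
W = 1 (W = (-1)⁴ = 1)
(W*M(-9, 1))*21 = (1*(7*1))*21 = (1*7)*21 = 7*21 = 147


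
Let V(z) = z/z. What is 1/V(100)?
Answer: 1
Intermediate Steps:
V(z) = 1
1/V(100) = 1/1 = 1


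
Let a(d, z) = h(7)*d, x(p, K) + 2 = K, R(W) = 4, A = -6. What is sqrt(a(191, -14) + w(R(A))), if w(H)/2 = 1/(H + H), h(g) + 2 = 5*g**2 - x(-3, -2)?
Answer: sqrt(188709)/2 ≈ 217.20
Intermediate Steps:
x(p, K) = -2 + K
h(g) = 2 + 5*g**2 (h(g) = -2 + (5*g**2 - (-2 - 2)) = -2 + (5*g**2 - 1*(-4)) = -2 + (5*g**2 + 4) = -2 + (4 + 5*g**2) = 2 + 5*g**2)
w(H) = 1/H (w(H) = 2/(H + H) = 2/((2*H)) = 2*(1/(2*H)) = 1/H)
a(d, z) = 247*d (a(d, z) = (2 + 5*7**2)*d = (2 + 5*49)*d = (2 + 245)*d = 247*d)
sqrt(a(191, -14) + w(R(A))) = sqrt(247*191 + 1/4) = sqrt(47177 + 1/4) = sqrt(188709/4) = sqrt(188709)/2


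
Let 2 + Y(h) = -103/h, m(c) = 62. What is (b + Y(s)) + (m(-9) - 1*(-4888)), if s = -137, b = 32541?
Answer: 5136096/137 ≈ 37490.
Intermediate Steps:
Y(h) = -2 - 103/h
(b + Y(s)) + (m(-9) - 1*(-4888)) = (32541 + (-2 - 103/(-137))) + (62 - 1*(-4888)) = (32541 + (-2 - 103*(-1/137))) + (62 + 4888) = (32541 + (-2 + 103/137)) + 4950 = (32541 - 171/137) + 4950 = 4457946/137 + 4950 = 5136096/137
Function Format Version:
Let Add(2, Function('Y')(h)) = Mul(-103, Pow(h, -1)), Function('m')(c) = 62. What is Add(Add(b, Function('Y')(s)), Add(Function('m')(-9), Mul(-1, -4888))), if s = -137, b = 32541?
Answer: Rational(5136096, 137) ≈ 37490.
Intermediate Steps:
Function('Y')(h) = Add(-2, Mul(-103, Pow(h, -1)))
Add(Add(b, Function('Y')(s)), Add(Function('m')(-9), Mul(-1, -4888))) = Add(Add(32541, Add(-2, Mul(-103, Pow(-137, -1)))), Add(62, Mul(-1, -4888))) = Add(Add(32541, Add(-2, Mul(-103, Rational(-1, 137)))), Add(62, 4888)) = Add(Add(32541, Add(-2, Rational(103, 137))), 4950) = Add(Add(32541, Rational(-171, 137)), 4950) = Add(Rational(4457946, 137), 4950) = Rational(5136096, 137)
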